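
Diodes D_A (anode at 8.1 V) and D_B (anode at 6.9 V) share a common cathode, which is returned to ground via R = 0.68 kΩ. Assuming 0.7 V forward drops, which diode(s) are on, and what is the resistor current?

Only D_A conducts; I_R ≈ 11 mA

Assume both conduct. Then node N would need to be at both 8.1−0.7 = 7.4 V and 6.9−0.7 = 6.2 V, which is impossible.
Assume only D_A conducts: V_N = 8.1 − 0.7 = 7.4 V, so I_R = 7.4/0.68 = 10.9 mA.
Check D_B: its anode-to-cathode voltage is 6.9 − 7.4 = -0.5 V < 0.7 V, so it is off. The assumption is consistent.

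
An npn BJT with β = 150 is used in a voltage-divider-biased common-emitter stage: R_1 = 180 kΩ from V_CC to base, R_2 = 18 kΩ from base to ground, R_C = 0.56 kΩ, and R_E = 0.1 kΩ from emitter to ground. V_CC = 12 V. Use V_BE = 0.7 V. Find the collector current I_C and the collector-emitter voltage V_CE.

I_C ≈ 1.9 mA, V_CE ≈ 11 V

Thevenize the base divider: V_Th = V_CC·R_2/(R_1+R_2) = 12×18/198 = 1.09 V, R_Th = R_1‖R_2 = 16.4 kΩ.
Base-emitter loop: V_Th = I_B·R_Th + V_BE + (β+1)I_B·R_E, so I_B = (1.09 − 0.7) / (16.4 + 151×0.1) = 0.0124 mA.
I_C = β·I_B = 150×0.0124 = 1.86 mA, and I_E = (β+1)I_B = 1.88 mA.
V_CE = V_CC − I_C·R_C − I_E·R_E = 12 − 1.86×0.56 − 1.88×0.1 = 10.8 V.
V_CE = 10.8 V > 0.2 V confirms active-region operation.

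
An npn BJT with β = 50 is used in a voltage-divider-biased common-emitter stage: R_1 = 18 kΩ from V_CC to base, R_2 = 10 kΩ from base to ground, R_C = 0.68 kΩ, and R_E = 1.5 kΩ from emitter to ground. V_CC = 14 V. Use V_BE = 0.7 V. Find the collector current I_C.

Thevenize the base divider: V_Th = V_CC·R_2/(R_1+R_2) = 14×10/28 = 5 V, R_Th = R_1‖R_2 = 6.43 kΩ.
Base-emitter loop: V_Th = I_B·R_Th + V_BE + (β+1)I_B·R_E, so I_B = (5 − 0.7) / (6.43 + 51×1.5) = 0.0519 mA.
I_C = β·I_B = 50×0.0519 = 2.59 mA, and I_E = (β+1)I_B = 2.64 mA.
V_CE = V_CC − I_C·R_C − I_E·R_E = 14 − 2.59×0.68 − 2.64×1.5 = 8.27 V.
V_CE = 8.27 V > 0.2 V confirms active-region operation.

I_C ≈ 2.6 mA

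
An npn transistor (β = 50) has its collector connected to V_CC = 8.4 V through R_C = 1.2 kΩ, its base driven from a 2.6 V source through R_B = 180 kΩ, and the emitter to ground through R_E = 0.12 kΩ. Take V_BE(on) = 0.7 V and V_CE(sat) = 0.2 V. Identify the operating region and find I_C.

active; I_C ≈ 0.51 mA

Assume active. Base-emitter loop: I_B = (V_BB − V_BE)/(R_B + (β+1)R_E) = (2.6 − 0.7)/(180 + 51×0.12) = 0.0102 mA.
I_C = β·I_B = 50×0.0102 = 0.51 mA.
V_CE = V_CC − I_C·R_C − I_E·R_E = 8.4 − 0.51×1.2 − 0.521×0.12 = 7.73 V > V_CE(sat), so the active-region assumption holds.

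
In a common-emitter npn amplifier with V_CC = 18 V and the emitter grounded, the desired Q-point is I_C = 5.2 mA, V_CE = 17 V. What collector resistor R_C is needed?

Collector loop: V_CC = I_C·R_C + V_CE.
R_C = (V_CC − V_CE)/I_C = (18 − 17)/5.2 = 0.192 kΩ.

R_C ≈ 0.19 kΩ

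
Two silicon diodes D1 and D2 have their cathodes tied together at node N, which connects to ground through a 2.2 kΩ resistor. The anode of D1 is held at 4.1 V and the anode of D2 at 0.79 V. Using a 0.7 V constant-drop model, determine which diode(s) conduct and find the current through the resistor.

Only D1 conducts; I_R ≈ 1.5 mA

Assume both conduct. Then node N would need to be at both 4.1−0.7 = 3.4 V and 0.79−0.7 = 0.09 V, which is impossible.
Assume only D1 conducts: V_N = 4.1 − 0.7 = 3.4 V, so I_R = 3.4/2.2 = 1.55 mA.
Check D2: its anode-to-cathode voltage is 0.79 − 3.4 = -2.61 V < 0.7 V, so it is off. The assumption is consistent.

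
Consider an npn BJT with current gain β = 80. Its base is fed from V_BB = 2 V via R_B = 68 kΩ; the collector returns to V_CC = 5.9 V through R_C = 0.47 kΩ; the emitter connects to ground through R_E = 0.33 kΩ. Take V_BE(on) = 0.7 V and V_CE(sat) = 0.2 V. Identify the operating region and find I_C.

Assume active. Base-emitter loop: I_B = (V_BB − V_BE)/(R_B + (β+1)R_E) = (2 − 0.7)/(68 + 81×0.33) = 0.0137 mA.
I_C = β·I_B = 80×0.0137 = 1.1 mA.
V_CE = V_CC − I_C·R_C − I_E·R_E = 5.9 − 1.1×0.47 − 1.11×0.33 = 5.02 V > V_CE(sat), so the active-region assumption holds.

active; I_C ≈ 1.1 mA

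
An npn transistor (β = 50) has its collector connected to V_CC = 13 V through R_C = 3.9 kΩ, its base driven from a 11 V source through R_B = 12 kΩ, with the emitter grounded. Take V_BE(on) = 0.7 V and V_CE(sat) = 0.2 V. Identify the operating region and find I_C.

saturation; I_C ≈ 3.3 mA

Assume active: I_B = (11 − 0.7)/12 = 0.858 mA, giving I_C = β·I_B = 42.9 mA.
But then V_CE = 13 − 42.9×3.9 = -154 V < V_CE(sat) = 0.2 V — impossible in the active region.
So the transistor is saturated. With V_CE = 0.2 V, I_C = (V_CC − 0.2)/R_C = 12.8/3.9 = 3.28 mA.
Check: β·I_B = 42.9 mA > I_C = 3.28 mA, confirming saturation.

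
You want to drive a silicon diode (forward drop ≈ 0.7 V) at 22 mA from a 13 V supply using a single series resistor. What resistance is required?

The resistor drops V_S − V_D = 13 − 0.7 = 12.3 V at 22 mA.
R = 12.3 V / 22 mA = 0.559 kΩ.

R ≈ 0.56 kΩ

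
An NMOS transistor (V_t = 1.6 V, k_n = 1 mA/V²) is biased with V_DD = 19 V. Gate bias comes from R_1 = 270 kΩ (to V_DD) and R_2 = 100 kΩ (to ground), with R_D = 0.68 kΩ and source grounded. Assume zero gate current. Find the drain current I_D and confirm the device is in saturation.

V_G = V_DD·R_2/(R_1+R_2) = 19×100/370 = 5.14 V. With the source grounded, V_GS = V_G = 5.14 V.
Assume saturation: I_D = (k_n/2)(V_GS − V_t)² = (1/2)×(5.14 − 1.6)² = 0.5×3.54² = 6.25 mA.
V_DS = V_DD − I_D·R_D = 19 − 6.25×0.68 = 14.8 V.
Saturation requires V_DS ≥ V_GS − V_t = 3.54 V; 14.8 ≥ 3.54 ✓.

I_D ≈ 6.2 mA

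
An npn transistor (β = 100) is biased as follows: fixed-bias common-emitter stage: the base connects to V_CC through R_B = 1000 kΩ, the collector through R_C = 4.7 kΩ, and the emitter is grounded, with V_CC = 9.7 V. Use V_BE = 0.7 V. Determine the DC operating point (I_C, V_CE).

I_C ≈ 0.9 mA, V_CE ≈ 5.5 V

Base loop: V_CC = I_B·R_B + V_BE, so I_B = (9.7 − 0.7)/1000 kΩ = 0.009 mA.
In the active region I_C = β·I_B = 100 × 0.009 = 0.9 mA.
Collector loop: V_CE = V_CC − I_C·R_C = 9.7 − 0.9×4.7 = 5.47 V.
Since V_CE = 5.47 V > V_CE(sat) ≈ 0.2 V, the transistor is in the active region as assumed.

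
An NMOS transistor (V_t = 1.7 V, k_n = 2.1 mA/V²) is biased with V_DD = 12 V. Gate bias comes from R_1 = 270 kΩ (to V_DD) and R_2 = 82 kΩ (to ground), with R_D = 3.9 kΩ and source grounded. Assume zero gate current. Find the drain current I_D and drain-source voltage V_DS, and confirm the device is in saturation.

I_D ≈ 1.3 mA, V_DS ≈ 7.1 V

V_G = V_DD·R_2/(R_1+R_2) = 12×82/352 = 2.8 V. With the source grounded, V_GS = V_G = 2.8 V.
Assume saturation: I_D = (k_n/2)(V_GS − V_t)² = (2.1/2)×(2.8 − 1.7)² = 1.05×1.1² = 1.26 mA.
V_DS = V_DD − I_D·R_D = 12 − 1.26×3.9 = 7.09 V.
Saturation requires V_DS ≥ V_GS − V_t = 1.1 V; 7.09 ≥ 1.1 ✓.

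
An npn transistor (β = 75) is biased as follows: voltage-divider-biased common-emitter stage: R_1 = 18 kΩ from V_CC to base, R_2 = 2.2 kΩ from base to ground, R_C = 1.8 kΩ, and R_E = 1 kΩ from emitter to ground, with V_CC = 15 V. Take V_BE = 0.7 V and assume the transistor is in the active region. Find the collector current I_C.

Thevenize the base divider: V_Th = V_CC·R_2/(R_1+R_2) = 15×2.2/20.2 = 1.63 V, R_Th = R_1‖R_2 = 1.96 kΩ.
Base-emitter loop: V_Th = I_B·R_Th + V_BE + (β+1)I_B·R_E, so I_B = (1.63 − 0.7) / (1.96 + 76×1) = 0.012 mA.
I_C = β·I_B = 75×0.012 = 0.898 mA, and I_E = (β+1)I_B = 0.91 mA.
V_CE = V_CC − I_C·R_C − I_E·R_E = 15 − 0.898×1.8 − 0.91×1 = 12.5 V.
V_CE = 12.5 V > 0.2 V confirms active-region operation.

I_C ≈ 0.9 mA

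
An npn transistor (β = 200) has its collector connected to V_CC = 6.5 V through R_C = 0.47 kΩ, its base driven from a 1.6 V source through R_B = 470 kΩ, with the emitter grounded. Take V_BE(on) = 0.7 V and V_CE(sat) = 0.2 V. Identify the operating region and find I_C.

active; I_C ≈ 0.38 mA

Assume active. Base-emitter loop: I_B = (V_BB − V_BE)/R_B = (1.6 − 0.7)/470 = 0.00191 mA.
I_C = β·I_B = 200×0.00191 = 0.383 mA.
V_CE = V_CC − I_C·R_C = 6.5 − 0.383×0.47 = 6.32 V > V_CE(sat), so the active-region assumption holds.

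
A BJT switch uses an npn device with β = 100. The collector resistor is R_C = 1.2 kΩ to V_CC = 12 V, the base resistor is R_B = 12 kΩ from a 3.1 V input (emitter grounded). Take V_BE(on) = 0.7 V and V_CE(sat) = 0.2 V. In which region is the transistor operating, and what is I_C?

Assume active: I_B = (3.1 − 0.7)/12 = 0.2 mA, giving I_C = β·I_B = 20 mA.
But then V_CE = 12 − 20×1.2 = -12 V < V_CE(sat) = 0.2 V — impossible in the active region.
So the transistor is saturated. With V_CE = 0.2 V, I_C = (V_CC − 0.2)/R_C = 11.8/1.2 = 9.83 mA.
Check: β·I_B = 20 mA > I_C = 9.83 mA, confirming saturation.

saturation; I_C ≈ 9.8 mA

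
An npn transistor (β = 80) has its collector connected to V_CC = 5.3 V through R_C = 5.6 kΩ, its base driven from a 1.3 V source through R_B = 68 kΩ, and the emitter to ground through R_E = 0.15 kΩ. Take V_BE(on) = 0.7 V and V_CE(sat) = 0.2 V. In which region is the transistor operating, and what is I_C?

active; I_C ≈ 0.6 mA

Assume active. Base-emitter loop: I_B = (V_BB − V_BE)/(R_B + (β+1)R_E) = (1.3 − 0.7)/(68 + 81×0.15) = 0.00749 mA.
I_C = β·I_B = 80×0.00749 = 0.599 mA.
V_CE = V_CC − I_C·R_C − I_E·R_E = 5.3 − 0.599×5.6 − 0.606×0.15 = 1.86 V > V_CE(sat), so the active-region assumption holds.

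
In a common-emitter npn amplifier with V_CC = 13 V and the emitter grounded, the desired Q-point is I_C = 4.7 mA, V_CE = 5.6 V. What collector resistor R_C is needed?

Collector loop: V_CC = I_C·R_C + V_CE.
R_C = (V_CC − V_CE)/I_C = (13 − 5.6)/4.7 = 1.57 kΩ.

R_C ≈ 1.6 kΩ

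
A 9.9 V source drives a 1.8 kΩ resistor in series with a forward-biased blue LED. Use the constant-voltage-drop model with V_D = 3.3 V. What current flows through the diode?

I ≈ 3.7 mA

KVL around the loop: 9.9 = V_D + I·R = 3.3 + I × 1.8 kΩ.
So I = (9.9 − 3.3) / 1.8 kΩ = 6.6 / 1.8 = 3.67 mA.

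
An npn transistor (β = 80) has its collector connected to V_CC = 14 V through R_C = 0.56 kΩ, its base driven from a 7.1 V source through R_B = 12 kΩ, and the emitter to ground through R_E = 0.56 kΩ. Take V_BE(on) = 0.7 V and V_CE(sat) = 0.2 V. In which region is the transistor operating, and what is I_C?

Assume active. Base-emitter loop: I_B = (V_BB − V_BE)/(R_B + (β+1)R_E) = (7.1 − 0.7)/(12 + 81×0.56) = 0.112 mA.
I_C = β·I_B = 80×0.112 = 8.93 mA.
V_CE = V_CC − I_C·R_C − I_E·R_E = 14 − 8.93×0.56 − 9.04×0.56 = 3.94 V > V_CE(sat), so the active-region assumption holds.

active; I_C ≈ 8.9 mA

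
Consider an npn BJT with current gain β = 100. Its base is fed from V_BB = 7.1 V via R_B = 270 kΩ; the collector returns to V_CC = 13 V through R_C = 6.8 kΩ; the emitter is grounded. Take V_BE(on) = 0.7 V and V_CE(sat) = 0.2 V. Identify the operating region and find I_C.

Assume active: I_B = (7.1 − 0.7)/270 = 0.0237 mA, giving I_C = β·I_B = 2.37 mA.
But then V_CE = 13 − 2.37×6.8 = -3.12 V < V_CE(sat) = 0.2 V — impossible in the active region.
So the transistor is saturated. With V_CE = 0.2 V, I_C = (V_CC − 0.2)/R_C = 12.8/6.8 = 1.88 mA.
Check: β·I_B = 2.37 mA > I_C = 1.88 mA, confirming saturation.

saturation; I_C ≈ 1.9 mA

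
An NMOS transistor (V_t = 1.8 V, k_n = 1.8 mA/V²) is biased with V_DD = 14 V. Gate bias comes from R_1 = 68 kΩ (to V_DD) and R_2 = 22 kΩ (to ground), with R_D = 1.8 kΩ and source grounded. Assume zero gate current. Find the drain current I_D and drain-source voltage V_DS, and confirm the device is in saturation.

V_G = V_DD·R_2/(R_1+R_2) = 14×22/90 = 3.42 V. With the source grounded, V_GS = V_G = 3.42 V.
Assume saturation: I_D = (k_n/2)(V_GS − V_t)² = (1.8/2)×(3.42 − 1.8)² = 0.9×1.62² = 2.37 mA.
V_DS = V_DD − I_D·R_D = 14 − 2.37×1.8 = 9.74 V.
Saturation requires V_DS ≥ V_GS − V_t = 1.62 V; 9.74 ≥ 1.62 ✓.

I_D ≈ 2.4 mA, V_DS ≈ 9.7 V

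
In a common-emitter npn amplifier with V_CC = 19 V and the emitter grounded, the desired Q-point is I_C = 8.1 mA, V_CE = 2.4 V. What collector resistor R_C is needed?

R_C ≈ 2 kΩ

Collector loop: V_CC = I_C·R_C + V_CE.
R_C = (V_CC − V_CE)/I_C = (19 − 2.4)/8.1 = 2.05 kΩ.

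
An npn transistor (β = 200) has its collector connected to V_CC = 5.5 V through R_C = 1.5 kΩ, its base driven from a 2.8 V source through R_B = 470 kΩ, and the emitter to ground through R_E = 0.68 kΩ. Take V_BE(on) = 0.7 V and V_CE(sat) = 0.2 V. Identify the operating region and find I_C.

Assume active. Base-emitter loop: I_B = (V_BB − V_BE)/(R_B + (β+1)R_E) = (2.8 − 0.7)/(470 + 201×0.68) = 0.00346 mA.
I_C = β·I_B = 200×0.00346 = 0.692 mA.
V_CE = V_CC − I_C·R_C − I_E·R_E = 5.5 − 0.692×1.5 − 0.696×0.68 = 3.99 V > V_CE(sat), so the active-region assumption holds.

active; I_C ≈ 0.69 mA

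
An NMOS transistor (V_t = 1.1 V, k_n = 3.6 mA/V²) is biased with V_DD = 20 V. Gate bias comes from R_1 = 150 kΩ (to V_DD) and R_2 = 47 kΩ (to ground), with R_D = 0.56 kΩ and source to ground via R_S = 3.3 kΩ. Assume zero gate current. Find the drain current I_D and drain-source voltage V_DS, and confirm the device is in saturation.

I_D ≈ 0.9 mA, V_DS ≈ 17 V

V_G = V_DD·R_2/(R_1+R_2) = 20×47/197 = 4.77 V.
Assume saturation: I_D = (k_n/2)(V_GS − V_t)² with V_GS = V_G − I_D·R_S = 4.77 − 3.3·I_D.
Substituting gives 19.6·I_D² − 44.6·I_D + 24.3 = 0, with roots I_D = 0.899 or 1.38 mA.
The root I_D = 1.38 mA gives V_GS = 0.225 V ≤ V_t, so take I_D = 0.899 mA.
Then V_GS = 1.81 V and V_DS = V_DD − I_D(R_D+R_S) = 20 − 0.899×3.86 = 16.5 V.
Saturation requires V_DS ≥ V_GS − V_t = 0.707 V; 16.5 ≥ 0.707 ✓.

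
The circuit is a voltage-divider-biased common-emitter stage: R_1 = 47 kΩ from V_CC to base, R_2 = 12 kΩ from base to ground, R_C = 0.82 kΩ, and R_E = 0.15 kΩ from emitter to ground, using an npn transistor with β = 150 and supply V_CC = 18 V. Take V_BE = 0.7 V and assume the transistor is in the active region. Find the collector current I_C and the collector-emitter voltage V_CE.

Thevenize the base divider: V_Th = V_CC·R_2/(R_1+R_2) = 18×12/59 = 3.66 V, R_Th = R_1‖R_2 = 9.56 kΩ.
Base-emitter loop: V_Th = I_B·R_Th + V_BE + (β+1)I_B·R_E, so I_B = (3.66 − 0.7) / (9.56 + 151×0.15) = 0.0919 mA.
I_C = β·I_B = 150×0.0919 = 13.8 mA, and I_E = (β+1)I_B = 13.9 mA.
V_CE = V_CC − I_C·R_C − I_E·R_E = 18 − 13.8×0.82 − 13.9×0.15 = 4.61 V.
V_CE = 4.61 V > 0.2 V confirms active-region operation.

I_C ≈ 14 mA, V_CE ≈ 4.6 V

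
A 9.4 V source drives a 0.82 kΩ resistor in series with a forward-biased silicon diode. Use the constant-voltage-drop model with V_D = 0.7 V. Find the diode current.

I ≈ 11 mA

KVL around the loop: 9.4 = V_D + I·R = 0.7 + I × 0.82 kΩ.
So I = (9.4 − 0.7) / 0.82 kΩ = 8.7 / 0.82 = 10.6 mA.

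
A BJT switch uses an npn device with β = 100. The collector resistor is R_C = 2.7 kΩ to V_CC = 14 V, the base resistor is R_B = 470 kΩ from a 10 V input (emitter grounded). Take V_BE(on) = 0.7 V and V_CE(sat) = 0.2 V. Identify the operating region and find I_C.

active; I_C ≈ 2 mA

Assume active. Base-emitter loop: I_B = (V_BB − V_BE)/R_B = (10 − 0.7)/470 = 0.0198 mA.
I_C = β·I_B = 100×0.0198 = 1.98 mA.
V_CE = V_CC − I_C·R_C = 14 − 1.98×2.7 = 8.66 V > V_CE(sat), so the active-region assumption holds.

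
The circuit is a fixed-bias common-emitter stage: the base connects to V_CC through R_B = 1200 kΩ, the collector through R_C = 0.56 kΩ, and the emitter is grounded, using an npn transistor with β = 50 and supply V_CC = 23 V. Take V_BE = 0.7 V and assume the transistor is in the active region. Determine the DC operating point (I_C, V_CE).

I_C ≈ 0.93 mA, V_CE ≈ 22 V

Base loop: V_CC = I_B·R_B + V_BE, so I_B = (23 − 0.7)/1200 kΩ = 0.0186 mA.
In the active region I_C = β·I_B = 50 × 0.0186 = 0.929 mA.
Collector loop: V_CE = V_CC − I_C·R_C = 23 − 0.929×0.56 = 22.5 V.
Since V_CE = 22.5 V > V_CE(sat) ≈ 0.2 V, the transistor is in the active region as assumed.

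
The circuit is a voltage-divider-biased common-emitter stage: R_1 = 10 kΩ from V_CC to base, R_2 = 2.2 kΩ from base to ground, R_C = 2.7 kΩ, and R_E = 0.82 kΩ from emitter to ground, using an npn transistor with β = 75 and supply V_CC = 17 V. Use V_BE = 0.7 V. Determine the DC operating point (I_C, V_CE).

I_C ≈ 2.8 mA, V_CE ≈ 7.2 V

Thevenize the base divider: V_Th = V_CC·R_2/(R_1+R_2) = 17×2.2/12.2 = 3.07 V, R_Th = R_1‖R_2 = 1.8 kΩ.
Base-emitter loop: V_Th = I_B·R_Th + V_BE + (β+1)I_B·R_E, so I_B = (3.07 − 0.7) / (1.8 + 76×0.82) = 0.0369 mA.
I_C = β·I_B = 75×0.0369 = 2.77 mA, and I_E = (β+1)I_B = 2.8 mA.
V_CE = V_CC − I_C·R_C − I_E·R_E = 17 − 2.77×2.7 − 2.8×0.82 = 7.23 V.
V_CE = 7.23 V > 0.2 V confirms active-region operation.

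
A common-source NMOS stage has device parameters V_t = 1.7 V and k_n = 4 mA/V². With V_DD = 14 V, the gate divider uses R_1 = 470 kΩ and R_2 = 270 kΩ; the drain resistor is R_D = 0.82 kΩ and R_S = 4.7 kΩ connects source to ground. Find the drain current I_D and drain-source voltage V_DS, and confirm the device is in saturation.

V_G = V_DD·R_2/(R_1+R_2) = 14×270/740 = 5.11 V.
Assume saturation: I_D = (k_n/2)(V_GS − V_t)² with V_GS = V_G − I_D·R_S = 5.11 − 4.7·I_D.
Substituting gives 44.2·I_D² − 65.1·I_D + 23.2 = 0, with roots I_D = 0.608 or 0.865 mA.
The root I_D = 0.865 mA gives V_GS = 1.04 V ≤ V_t, so take I_D = 0.608 mA.
Then V_GS = 2.25 V and V_DS = V_DD − I_D(R_D+R_S) = 14 − 0.608×5.52 = 10.6 V.
Saturation requires V_DS ≥ V_GS − V_t = 0.551 V; 10.6 ≥ 0.551 ✓.

I_D ≈ 0.61 mA, V_DS ≈ 11 V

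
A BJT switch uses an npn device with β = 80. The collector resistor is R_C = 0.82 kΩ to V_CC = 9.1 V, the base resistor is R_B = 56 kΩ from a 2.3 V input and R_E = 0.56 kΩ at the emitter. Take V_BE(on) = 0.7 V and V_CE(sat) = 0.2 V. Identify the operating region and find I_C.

active; I_C ≈ 1.3 mA

Assume active. Base-emitter loop: I_B = (V_BB − V_BE)/(R_B + (β+1)R_E) = (2.3 − 0.7)/(56 + 81×0.56) = 0.0158 mA.
I_C = β·I_B = 80×0.0158 = 1.26 mA.
V_CE = V_CC − I_C·R_C − I_E·R_E = 9.1 − 1.26×0.82 − 1.28×0.56 = 7.35 V > V_CE(sat), so the active-region assumption holds.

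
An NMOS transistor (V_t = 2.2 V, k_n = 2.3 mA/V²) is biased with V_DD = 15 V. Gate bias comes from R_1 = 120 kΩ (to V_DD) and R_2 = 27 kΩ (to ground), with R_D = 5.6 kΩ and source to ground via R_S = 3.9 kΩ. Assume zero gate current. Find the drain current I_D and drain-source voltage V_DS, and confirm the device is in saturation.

I_D ≈ 0.076 mA, V_DS ≈ 14 V

V_G = V_DD·R_2/(R_1+R_2) = 15×27/147 = 2.76 V.
Assume saturation: I_D = (k_n/2)(V_GS − V_t)² with V_GS = V_G − I_D·R_S = 2.76 − 3.9·I_D.
Substituting gives 17.5·I_D² − 5.98·I_D + 0.354 = 0, with roots I_D = 0.0763 or 0.266 mA.
The root I_D = 0.266 mA gives V_GS = 1.72 V ≤ V_t, so take I_D = 0.0763 mA.
Then V_GS = 2.46 V and V_DS = V_DD − I_D(R_D+R_S) = 15 − 0.0763×9.5 = 14.3 V.
Saturation requires V_DS ≥ V_GS − V_t = 0.258 V; 14.3 ≥ 0.258 ✓.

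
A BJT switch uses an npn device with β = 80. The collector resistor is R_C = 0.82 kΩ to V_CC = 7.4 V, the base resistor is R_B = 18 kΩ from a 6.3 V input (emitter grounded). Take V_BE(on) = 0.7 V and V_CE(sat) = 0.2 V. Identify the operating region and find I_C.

saturation; I_C ≈ 8.8 mA

Assume active: I_B = (6.3 − 0.7)/18 = 0.311 mA, giving I_C = β·I_B = 24.9 mA.
But then V_CE = 7.4 − 24.9×0.82 = -13 V < V_CE(sat) = 0.2 V — impossible in the active region.
So the transistor is saturated. With V_CE = 0.2 V, I_C = (V_CC − 0.2)/R_C = 7.2/0.82 = 8.78 mA.
Check: β·I_B = 24.9 mA > I_C = 8.78 mA, confirming saturation.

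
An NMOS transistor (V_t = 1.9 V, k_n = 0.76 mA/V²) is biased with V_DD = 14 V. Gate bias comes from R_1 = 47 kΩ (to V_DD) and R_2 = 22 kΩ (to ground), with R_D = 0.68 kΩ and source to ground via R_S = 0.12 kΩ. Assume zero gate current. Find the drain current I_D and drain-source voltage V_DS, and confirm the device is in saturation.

V_G = V_DD·R_2/(R_1+R_2) = 14×22/69 = 4.46 V.
Assume saturation: I_D = (k_n/2)(V_GS − V_t)² with V_GS = V_G − I_D·R_S = 4.46 − 0.12·I_D.
Substituting gives 0.00547·I_D² − 1.23·I_D + 2.5 = 0, with roots I_D = 2.04 or 223 mA.
The root I_D = 223 mA gives V_GS = -22.3 V ≤ V_t, so take I_D = 2.04 mA.
Then V_GS = 4.22 V and V_DS = V_DD − I_D(R_D+R_S) = 14 − 2.04×0.8 = 12.4 V.
Saturation requires V_DS ≥ V_GS − V_t = 2.32 V; 12.4 ≥ 2.32 ✓.

I_D ≈ 2 mA, V_DS ≈ 12 V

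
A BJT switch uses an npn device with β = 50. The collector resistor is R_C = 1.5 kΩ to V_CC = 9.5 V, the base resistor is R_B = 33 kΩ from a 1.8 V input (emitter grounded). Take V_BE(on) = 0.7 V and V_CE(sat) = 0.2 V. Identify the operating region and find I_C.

active; I_C ≈ 1.7 mA

Assume active. Base-emitter loop: I_B = (V_BB − V_BE)/R_B = (1.8 − 0.7)/33 = 0.0333 mA.
I_C = β·I_B = 50×0.0333 = 1.67 mA.
V_CE = V_CC − I_C·R_C = 9.5 − 1.67×1.5 = 7 V > V_CE(sat), so the active-region assumption holds.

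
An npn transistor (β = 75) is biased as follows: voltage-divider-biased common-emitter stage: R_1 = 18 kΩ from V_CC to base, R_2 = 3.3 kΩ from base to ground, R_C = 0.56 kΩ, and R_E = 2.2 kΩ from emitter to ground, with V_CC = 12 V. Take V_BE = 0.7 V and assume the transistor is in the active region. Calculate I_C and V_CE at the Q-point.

Thevenize the base divider: V_Th = V_CC·R_2/(R_1+R_2) = 12×3.3/21.3 = 1.86 V, R_Th = R_1‖R_2 = 2.79 kΩ.
Base-emitter loop: V_Th = I_B·R_Th + V_BE + (β+1)I_B·R_E, so I_B = (1.86 − 0.7) / (2.79 + 76×2.2) = 0.00682 mA.
I_C = β·I_B = 75×0.00682 = 0.511 mA, and I_E = (β+1)I_B = 0.518 mA.
V_CE = V_CC − I_C·R_C − I_E·R_E = 12 − 0.511×0.56 − 0.518×2.2 = 10.6 V.
V_CE = 10.6 V > 0.2 V confirms active-region operation.

I_C ≈ 0.51 mA, V_CE ≈ 11 V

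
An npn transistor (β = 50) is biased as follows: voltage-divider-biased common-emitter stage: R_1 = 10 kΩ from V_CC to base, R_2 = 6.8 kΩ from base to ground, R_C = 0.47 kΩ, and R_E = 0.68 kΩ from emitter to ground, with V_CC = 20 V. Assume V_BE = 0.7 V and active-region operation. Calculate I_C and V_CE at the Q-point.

I_C ≈ 9.5 mA, V_CE ≈ 8.9 V

Thevenize the base divider: V_Th = V_CC·R_2/(R_1+R_2) = 20×6.8/16.8 = 8.1 V, R_Th = R_1‖R_2 = 4.05 kΩ.
Base-emitter loop: V_Th = I_B·R_Th + V_BE + (β+1)I_B·R_E, so I_B = (8.1 − 0.7) / (4.05 + 51×0.68) = 0.191 mA.
I_C = β·I_B = 50×0.191 = 9.55 mA, and I_E = (β+1)I_B = 9.74 mA.
V_CE = V_CC − I_C·R_C − I_E·R_E = 20 − 9.55×0.47 − 9.74×0.68 = 8.89 V.
V_CE = 8.89 V > 0.2 V confirms active-region operation.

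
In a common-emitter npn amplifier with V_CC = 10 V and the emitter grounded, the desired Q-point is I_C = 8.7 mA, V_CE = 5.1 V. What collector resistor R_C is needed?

Collector loop: V_CC = I_C·R_C + V_CE.
R_C = (V_CC − V_CE)/I_C = (10 − 5.1)/8.7 = 0.563 kΩ.

R_C ≈ 0.56 kΩ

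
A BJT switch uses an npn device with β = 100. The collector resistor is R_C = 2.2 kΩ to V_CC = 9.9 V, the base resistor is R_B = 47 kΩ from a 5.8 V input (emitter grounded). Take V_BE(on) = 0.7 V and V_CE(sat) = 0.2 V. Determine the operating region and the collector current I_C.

Assume active: I_B = (5.8 − 0.7)/47 = 0.109 mA, giving I_C = β·I_B = 10.9 mA.
But then V_CE = 9.9 − 10.9×2.2 = -14 V < V_CE(sat) = 0.2 V — impossible in the active region.
So the transistor is saturated. With V_CE = 0.2 V, I_C = (V_CC − 0.2)/R_C = 9.7/2.2 = 4.41 mA.
Check: β·I_B = 10.9 mA > I_C = 4.41 mA, confirming saturation.

saturation; I_C ≈ 4.4 mA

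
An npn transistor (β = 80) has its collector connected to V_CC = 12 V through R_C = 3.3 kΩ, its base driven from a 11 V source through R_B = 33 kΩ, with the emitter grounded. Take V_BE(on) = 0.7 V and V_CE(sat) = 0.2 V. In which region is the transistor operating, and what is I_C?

Assume active: I_B = (11 − 0.7)/33 = 0.312 mA, giving I_C = β·I_B = 25 mA.
But then V_CE = 12 − 25×3.3 = -70.4 V < V_CE(sat) = 0.2 V — impossible in the active region.
So the transistor is saturated. With V_CE = 0.2 V, I_C = (V_CC − 0.2)/R_C = 11.8/3.3 = 3.58 mA.
Check: β·I_B = 25 mA > I_C = 3.58 mA, confirming saturation.

saturation; I_C ≈ 3.6 mA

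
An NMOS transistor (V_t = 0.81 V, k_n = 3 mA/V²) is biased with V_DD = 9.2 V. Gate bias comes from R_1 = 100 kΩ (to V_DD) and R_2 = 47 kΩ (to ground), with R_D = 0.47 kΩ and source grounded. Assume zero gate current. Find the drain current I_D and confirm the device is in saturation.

I_D ≈ 6.8 mA

V_G = V_DD·R_2/(R_1+R_2) = 9.2×47/147 = 2.94 V. With the source grounded, V_GS = V_G = 2.94 V.
Assume saturation: I_D = (k_n/2)(V_GS − V_t)² = (3/2)×(2.94 − 0.81)² = 1.5×2.13² = 6.81 mA.
V_DS = V_DD − I_D·R_D = 9.2 − 6.81×0.47 = 6 V.
Saturation requires V_DS ≥ V_GS − V_t = 2.13 V; 6 ≥ 2.13 ✓.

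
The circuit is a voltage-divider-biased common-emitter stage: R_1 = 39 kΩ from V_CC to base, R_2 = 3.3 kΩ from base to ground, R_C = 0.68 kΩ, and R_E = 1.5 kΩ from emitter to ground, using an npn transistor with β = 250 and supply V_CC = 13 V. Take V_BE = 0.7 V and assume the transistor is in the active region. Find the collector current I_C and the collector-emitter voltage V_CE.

I_C ≈ 0.21 mA, V_CE ≈ 13 V

Thevenize the base divider: V_Th = V_CC·R_2/(R_1+R_2) = 13×3.3/42.3 = 1.01 V, R_Th = R_1‖R_2 = 3.04 kΩ.
Base-emitter loop: V_Th = I_B·R_Th + V_BE + (β+1)I_B·R_E, so I_B = (1.01 − 0.7) / (3.04 + 251×1.5) = 0.000828 mA.
I_C = β·I_B = 250×0.000828 = 0.207 mA, and I_E = (β+1)I_B = 0.208 mA.
V_CE = V_CC − I_C·R_C − I_E·R_E = 13 − 0.207×0.68 − 0.208×1.5 = 12.5 V.
V_CE = 12.5 V > 0.2 V confirms active-region operation.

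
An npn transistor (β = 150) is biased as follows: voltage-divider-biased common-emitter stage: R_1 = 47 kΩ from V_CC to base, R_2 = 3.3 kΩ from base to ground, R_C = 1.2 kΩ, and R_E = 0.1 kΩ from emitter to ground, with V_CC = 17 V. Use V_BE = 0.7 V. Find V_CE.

Thevenize the base divider: V_Th = V_CC·R_2/(R_1+R_2) = 17×3.3/50.3 = 1.12 V, R_Th = R_1‖R_2 = 3.08 kΩ.
Base-emitter loop: V_Th = I_B·R_Th + V_BE + (β+1)I_B·R_E, so I_B = (1.12 − 0.7) / (3.08 + 151×0.1) = 0.0228 mA.
I_C = β·I_B = 150×0.0228 = 3.43 mA, and I_E = (β+1)I_B = 3.45 mA.
V_CE = V_CC − I_C·R_C − I_E·R_E = 17 − 3.43×1.2 − 3.45×0.1 = 12.5 V.
V_CE = 12.5 V > 0.2 V confirms active-region operation.

V_CE ≈ 13 V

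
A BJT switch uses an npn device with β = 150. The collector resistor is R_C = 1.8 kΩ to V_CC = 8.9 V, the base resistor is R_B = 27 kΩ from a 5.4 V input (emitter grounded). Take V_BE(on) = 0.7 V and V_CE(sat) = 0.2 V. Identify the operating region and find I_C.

Assume active: I_B = (5.4 − 0.7)/27 = 0.174 mA, giving I_C = β·I_B = 26.1 mA.
But then V_CE = 8.9 − 26.1×1.8 = -38.1 V < V_CE(sat) = 0.2 V — impossible in the active region.
So the transistor is saturated. With V_CE = 0.2 V, I_C = (V_CC − 0.2)/R_C = 8.7/1.8 = 4.83 mA.
Check: β·I_B = 26.1 mA > I_C = 4.83 mA, confirming saturation.

saturation; I_C ≈ 4.8 mA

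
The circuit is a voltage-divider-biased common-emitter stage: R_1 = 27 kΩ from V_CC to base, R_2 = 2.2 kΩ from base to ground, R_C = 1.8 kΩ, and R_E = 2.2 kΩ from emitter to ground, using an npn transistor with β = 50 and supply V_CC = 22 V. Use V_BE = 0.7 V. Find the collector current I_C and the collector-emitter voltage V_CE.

I_C ≈ 0.42 mA, V_CE ≈ 20 V

Thevenize the base divider: V_Th = V_CC·R_2/(R_1+R_2) = 22×2.2/29.2 = 1.66 V, R_Th = R_1‖R_2 = 2.03 kΩ.
Base-emitter loop: V_Th = I_B·R_Th + V_BE + (β+1)I_B·R_E, so I_B = (1.66 − 0.7) / (2.03 + 51×2.2) = 0.00838 mA.
I_C = β·I_B = 50×0.00838 = 0.419 mA, and I_E = (β+1)I_B = 0.427 mA.
V_CE = V_CC − I_C·R_C − I_E·R_E = 22 − 0.419×1.8 − 0.427×2.2 = 20.3 V.
V_CE = 20.3 V > 0.2 V confirms active-region operation.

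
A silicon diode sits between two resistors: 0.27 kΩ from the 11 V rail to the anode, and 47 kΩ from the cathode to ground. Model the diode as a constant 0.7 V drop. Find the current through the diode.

The two resistors are in series with the diode, so KVL gives 11 = I·0.27 + 0.7 + I·47.
I = (11 − 0.7) / (0.27 + 47) kΩ = 10.3 / 47.3 = 0.218 mA.

I ≈ 0.22 mA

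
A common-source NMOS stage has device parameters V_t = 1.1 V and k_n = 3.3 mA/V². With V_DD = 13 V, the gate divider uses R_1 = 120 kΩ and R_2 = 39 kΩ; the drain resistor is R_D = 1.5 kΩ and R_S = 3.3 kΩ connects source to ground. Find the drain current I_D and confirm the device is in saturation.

V_G = V_DD·R_2/(R_1+R_2) = 13×39/159 = 3.19 V.
Assume saturation: I_D = (k_n/2)(V_GS − V_t)² with V_GS = V_G − I_D·R_S = 3.19 − 3.3·I_D.
Substituting gives 18·I_D² − 23.7·I_D + 7.2 = 0, with roots I_D = 0.471 or 0.85 mA.
The root I_D = 0.85 mA gives V_GS = 0.382 V ≤ V_t, so take I_D = 0.471 mA.
Then V_GS = 1.63 V and V_DS = V_DD − I_D(R_D+R_S) = 13 − 0.471×4.8 = 10.7 V.
Saturation requires V_DS ≥ V_GS − V_t = 0.534 V; 10.7 ≥ 0.534 ✓.

I_D ≈ 0.47 mA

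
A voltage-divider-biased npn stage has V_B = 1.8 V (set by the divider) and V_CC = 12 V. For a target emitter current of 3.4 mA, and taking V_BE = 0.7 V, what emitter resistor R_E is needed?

R_E ≈ 0.32 kΩ

V_E = V_B − V_BE = 1.8 − 0.7 = 1.1 V.
R_E = V_E / I_E = 1.1 / 3.4 = 0.324 kΩ.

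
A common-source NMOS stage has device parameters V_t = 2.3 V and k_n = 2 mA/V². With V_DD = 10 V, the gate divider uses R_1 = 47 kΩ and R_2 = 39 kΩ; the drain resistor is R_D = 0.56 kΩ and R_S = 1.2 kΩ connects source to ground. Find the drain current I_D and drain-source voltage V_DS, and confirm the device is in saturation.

V_G = V_DD·R_2/(R_1+R_2) = 10×39/86 = 4.53 V.
Assume saturation: I_D = (k_n/2)(V_GS − V_t)² with V_GS = V_G − I_D·R_S = 4.53 − 1.2·I_D.
Substituting gives 1.44·I_D² − 6.36·I_D + 4.99 = 0, with roots I_D = 1.02 or 3.4 mA.
The root I_D = 3.4 mA gives V_GS = 0.456 V ≤ V_t, so take I_D = 1.02 mA.
Then V_GS = 3.31 V and V_DS = V_DD − I_D(R_D+R_S) = 10 − 1.02×1.76 = 8.2 V.
Saturation requires V_DS ≥ V_GS − V_t = 1.01 V; 8.2 ≥ 1.01 ✓.

I_D ≈ 1 mA, V_DS ≈ 8.2 V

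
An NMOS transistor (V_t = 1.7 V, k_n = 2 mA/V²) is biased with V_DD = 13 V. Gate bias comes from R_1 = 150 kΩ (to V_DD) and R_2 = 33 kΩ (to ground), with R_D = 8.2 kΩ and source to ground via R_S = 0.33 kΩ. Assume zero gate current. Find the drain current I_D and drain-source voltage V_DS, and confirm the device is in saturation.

V_G = V_DD·R_2/(R_1+R_2) = 13×33/183 = 2.34 V.
Assume saturation: I_D = (k_n/2)(V_GS − V_t)² with V_GS = V_G − I_D·R_S = 2.34 − 0.33·I_D.
Substituting gives 0.109·I_D² − 1.43·I_D + 0.415 = 0, with roots I_D = 0.298 or 12.8 mA.
The root I_D = 12.8 mA gives V_GS = -1.88 V ≤ V_t, so take I_D = 0.298 mA.
Then V_GS = 2.25 V and V_DS = V_DD − I_D(R_D+R_S) = 13 − 0.298×8.53 = 10.5 V.
Saturation requires V_DS ≥ V_GS − V_t = 0.546 V; 10.5 ≥ 0.546 ✓.

I_D ≈ 0.3 mA, V_DS ≈ 10 V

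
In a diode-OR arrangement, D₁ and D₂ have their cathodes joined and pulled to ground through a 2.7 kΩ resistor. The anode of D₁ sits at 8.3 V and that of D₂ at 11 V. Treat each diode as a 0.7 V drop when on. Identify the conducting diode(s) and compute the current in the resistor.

Assume both conduct. Then node N would need to be at both 8.3−0.7 = 7.6 V and 11−0.7 = 10.3 V, which is impossible.
Assume only D₂ conducts: V_N = 11 − 0.7 = 10.3 V, so I_R = 10.3/2.7 = 3.81 mA.
Check D₁: its anode-to-cathode voltage is 8.3 − 10.3 = -2 V < 0.7 V, so it is off. The assumption is consistent.

Only D₂ conducts; I_R ≈ 3.8 mA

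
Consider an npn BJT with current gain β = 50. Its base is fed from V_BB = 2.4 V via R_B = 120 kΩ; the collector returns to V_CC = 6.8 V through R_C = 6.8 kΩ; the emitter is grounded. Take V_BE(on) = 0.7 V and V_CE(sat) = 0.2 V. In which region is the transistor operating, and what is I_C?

active; I_C ≈ 0.71 mA

Assume active. Base-emitter loop: I_B = (V_BB − V_BE)/R_B = (2.4 − 0.7)/120 = 0.0142 mA.
I_C = β·I_B = 50×0.0142 = 0.708 mA.
V_CE = V_CC − I_C·R_C = 6.8 − 0.708×6.8 = 1.98 V > V_CE(sat), so the active-region assumption holds.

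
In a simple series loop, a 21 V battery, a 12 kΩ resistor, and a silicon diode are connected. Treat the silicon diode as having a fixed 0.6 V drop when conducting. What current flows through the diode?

KVL around the loop: 21 = V_D + I·R = 0.6 + I × 12 kΩ.
So I = (21 − 0.6) / 12 kΩ = 20.4 / 12 = 1.7 mA.

I ≈ 1.7 mA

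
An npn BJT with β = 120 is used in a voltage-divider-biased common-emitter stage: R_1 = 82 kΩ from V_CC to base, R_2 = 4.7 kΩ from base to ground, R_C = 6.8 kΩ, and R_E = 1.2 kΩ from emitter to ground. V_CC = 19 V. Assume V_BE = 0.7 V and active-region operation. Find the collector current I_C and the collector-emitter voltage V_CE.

I_C ≈ 0.26 mA, V_CE ≈ 17 V

Thevenize the base divider: V_Th = V_CC·R_2/(R_1+R_2) = 19×4.7/86.7 = 1.03 V, R_Th = R_1‖R_2 = 4.45 kΩ.
Base-emitter loop: V_Th = I_B·R_Th + V_BE + (β+1)I_B·R_E, so I_B = (1.03 − 0.7) / (4.45 + 121×1.2) = 0.00221 mA.
I_C = β·I_B = 120×0.00221 = 0.265 mA, and I_E = (β+1)I_B = 0.267 mA.
V_CE = V_CC − I_C·R_C − I_E·R_E = 19 − 0.265×6.8 − 0.267×1.2 = 16.9 V.
V_CE = 16.9 V > 0.2 V confirms active-region operation.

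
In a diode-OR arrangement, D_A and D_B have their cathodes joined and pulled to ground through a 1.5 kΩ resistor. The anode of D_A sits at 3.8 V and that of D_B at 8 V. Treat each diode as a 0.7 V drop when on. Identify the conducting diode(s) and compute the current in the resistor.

Only D_B conducts; I_R ≈ 4.9 mA

Assume both conduct. Then node N would need to be at both 3.8−0.7 = 3.1 V and 8−0.7 = 7.3 V, which is impossible.
Assume only D_B conducts: V_N = 8 − 0.7 = 7.3 V, so I_R = 7.3/1.5 = 4.87 mA.
Check D_A: its anode-to-cathode voltage is 3.8 − 7.3 = -3.5 V < 0.7 V, so it is off. The assumption is consistent.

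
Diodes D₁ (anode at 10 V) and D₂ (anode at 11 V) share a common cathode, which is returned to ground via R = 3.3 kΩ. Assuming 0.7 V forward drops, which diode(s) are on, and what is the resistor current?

Only D₂ conducts; I_R ≈ 3.1 mA

Assume both conduct. Then node N would need to be at both 10−0.7 = 9.3 V and 11−0.7 = 10.3 V, which is impossible.
Assume only D₂ conducts: V_N = 11 − 0.7 = 10.3 V, so I_R = 10.3/3.3 = 3.12 mA.
Check D₁: its anode-to-cathode voltage is 10 − 10.3 = -0.3 V < 0.7 V, so it is off. The assumption is consistent.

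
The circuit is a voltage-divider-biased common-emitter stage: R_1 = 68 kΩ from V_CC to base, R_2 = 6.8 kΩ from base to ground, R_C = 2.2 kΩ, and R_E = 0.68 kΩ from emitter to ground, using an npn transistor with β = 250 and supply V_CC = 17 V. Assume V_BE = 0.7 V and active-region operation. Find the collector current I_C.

I_C ≈ 1.2 mA

Thevenize the base divider: V_Th = V_CC·R_2/(R_1+R_2) = 17×6.8/74.8 = 1.55 V, R_Th = R_1‖R_2 = 6.18 kΩ.
Base-emitter loop: V_Th = I_B·R_Th + V_BE + (β+1)I_B·R_E, so I_B = (1.55 − 0.7) / (6.18 + 251×0.68) = 0.00478 mA.
I_C = β·I_B = 250×0.00478 = 1.2 mA, and I_E = (β+1)I_B = 1.2 mA.
V_CE = V_CC − I_C·R_C − I_E·R_E = 17 − 1.2×2.2 − 1.2×0.68 = 13.6 V.
V_CE = 13.6 V > 0.2 V confirms active-region operation.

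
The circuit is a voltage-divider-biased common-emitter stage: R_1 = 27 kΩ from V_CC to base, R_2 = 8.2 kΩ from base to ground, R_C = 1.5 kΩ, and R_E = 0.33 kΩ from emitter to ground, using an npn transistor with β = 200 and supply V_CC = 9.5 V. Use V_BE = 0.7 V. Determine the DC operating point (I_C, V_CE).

I_C ≈ 4.2 mA, V_CE ≈ 1.9 V

Thevenize the base divider: V_Th = V_CC·R_2/(R_1+R_2) = 9.5×8.2/35.2 = 2.21 V, R_Th = R_1‖R_2 = 6.29 kΩ.
Base-emitter loop: V_Th = I_B·R_Th + V_BE + (β+1)I_B·R_E, so I_B = (2.21 − 0.7) / (6.29 + 201×0.33) = 0.0208 mA.
I_C = β·I_B = 200×0.0208 = 4.17 mA, and I_E = (β+1)I_B = 4.19 mA.
V_CE = V_CC − I_C·R_C − I_E·R_E = 9.5 − 4.17×1.5 − 4.19×0.33 = 1.87 V.
V_CE = 1.87 V > 0.2 V confirms active-region operation.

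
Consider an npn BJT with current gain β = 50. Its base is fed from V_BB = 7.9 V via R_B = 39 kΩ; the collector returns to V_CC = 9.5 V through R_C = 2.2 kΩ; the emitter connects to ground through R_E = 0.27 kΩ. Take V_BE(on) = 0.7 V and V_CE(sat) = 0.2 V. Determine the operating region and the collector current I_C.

Assume active: I_B = (7.9 − 0.7)/(39 + 51×0.27) = 0.136 mA, I_C = β·I_B = 6.82 mA.
Then V_CE = 9.5 − 6.82×2.2 − 6.96×0.27 = -7.39 V < 0.2 V — the active assumption fails.
Re-solve with V_CE = 0.2 V. KCL at the emitter: V_E/R_E = (V_BB−0.7−V_E)/R_B + (V_CC−0.2−V_E)/R_C, giving V_E = 1.05 V.
I_C = (V_CC − 0.2 − V_E)/R_C = (9.3 − 1.05)/2.2 = 3.75 mA.
Check: I_B = (7.2 − 1.05)/39 = 0.158 mA, and β·I_B = 7.88 mA > I_C, confirming saturation.

saturation; I_C ≈ 3.7 mA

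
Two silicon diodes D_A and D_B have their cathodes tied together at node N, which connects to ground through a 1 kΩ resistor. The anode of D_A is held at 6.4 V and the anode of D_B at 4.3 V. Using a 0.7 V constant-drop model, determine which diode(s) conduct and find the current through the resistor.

Assume both conduct. Then node N would need to be at both 6.4−0.7 = 5.7 V and 4.3−0.7 = 3.6 V, which is impossible.
Assume only D_A conducts: V_N = 6.4 − 0.7 = 5.7 V, so I_R = 5.7/1 = 5.7 mA.
Check D_B: its anode-to-cathode voltage is 4.3 − 5.7 = -1.4 V < 0.7 V, so it is off. The assumption is consistent.

Only D_A conducts; I_R ≈ 5.7 mA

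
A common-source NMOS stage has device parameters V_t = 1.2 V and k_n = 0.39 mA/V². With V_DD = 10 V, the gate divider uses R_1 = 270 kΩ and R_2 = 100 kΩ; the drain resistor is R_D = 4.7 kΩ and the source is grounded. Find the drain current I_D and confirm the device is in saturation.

I_D ≈ 0.44 mA

V_G = V_DD·R_2/(R_1+R_2) = 10×100/370 = 2.7 V. With the source grounded, V_GS = V_G = 2.7 V.
Assume saturation: I_D = (k_n/2)(V_GS − V_t)² = (0.39/2)×(2.7 − 1.2)² = 0.195×1.5² = 0.44 mA.
V_DS = V_DD − I_D·R_D = 10 − 0.44×4.7 = 7.93 V.
Saturation requires V_DS ≥ V_GS − V_t = 1.5 V; 7.93 ≥ 1.5 ✓.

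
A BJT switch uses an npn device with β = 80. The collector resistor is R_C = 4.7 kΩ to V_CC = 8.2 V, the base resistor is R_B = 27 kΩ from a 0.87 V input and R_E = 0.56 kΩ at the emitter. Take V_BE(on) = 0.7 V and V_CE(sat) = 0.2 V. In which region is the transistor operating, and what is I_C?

active; I_C ≈ 0.19 mA

Assume active. Base-emitter loop: I_B = (V_BB − V_BE)/(R_B + (β+1)R_E) = (0.87 − 0.7)/(27 + 81×0.56) = 0.00235 mA.
I_C = β·I_B = 80×0.00235 = 0.188 mA.
V_CE = V_CC − I_C·R_C − I_E·R_E = 8.2 − 0.188×4.7 − 0.19×0.56 = 7.21 V > V_CE(sat), so the active-region assumption holds.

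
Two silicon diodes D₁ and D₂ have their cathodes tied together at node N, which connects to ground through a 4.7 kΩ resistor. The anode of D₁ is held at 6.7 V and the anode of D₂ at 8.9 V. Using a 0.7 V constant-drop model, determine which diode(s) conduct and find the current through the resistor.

Assume both conduct. Then node N would need to be at both 6.7−0.7 = 6 V and 8.9−0.7 = 8.2 V, which is impossible.
Assume only D₂ conducts: V_N = 8.9 − 0.7 = 8.2 V, so I_R = 8.2/4.7 = 1.74 mA.
Check D₁: its anode-to-cathode voltage is 6.7 − 8.2 = -1.5 V < 0.7 V, so it is off. The assumption is consistent.

Only D₂ conducts; I_R ≈ 1.7 mA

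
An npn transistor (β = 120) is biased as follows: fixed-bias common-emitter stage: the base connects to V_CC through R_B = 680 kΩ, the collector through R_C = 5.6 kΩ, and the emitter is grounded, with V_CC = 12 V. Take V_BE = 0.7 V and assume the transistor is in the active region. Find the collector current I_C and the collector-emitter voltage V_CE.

I_C ≈ 2 mA, V_CE ≈ 0.83 V

Base loop: V_CC = I_B·R_B + V_BE, so I_B = (12 − 0.7)/680 kΩ = 0.0166 mA.
In the active region I_C = β·I_B = 120 × 0.0166 = 1.99 mA.
Collector loop: V_CE = V_CC − I_C·R_C = 12 − 1.99×5.6 = 0.833 V.
Since V_CE = 0.833 V > V_CE(sat) ≈ 0.2 V, the transistor is in the active region as assumed.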